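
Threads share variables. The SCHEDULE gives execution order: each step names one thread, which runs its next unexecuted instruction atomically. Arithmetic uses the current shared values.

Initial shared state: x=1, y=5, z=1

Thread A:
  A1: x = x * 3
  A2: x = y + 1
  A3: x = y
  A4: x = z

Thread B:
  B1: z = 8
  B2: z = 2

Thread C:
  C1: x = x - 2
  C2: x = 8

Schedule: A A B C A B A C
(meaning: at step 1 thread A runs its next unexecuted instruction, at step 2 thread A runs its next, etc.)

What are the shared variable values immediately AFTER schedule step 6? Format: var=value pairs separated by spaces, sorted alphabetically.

Step 1: thread A executes A1 (x = x * 3). Shared: x=3 y=5 z=1. PCs: A@1 B@0 C@0
Step 2: thread A executes A2 (x = y + 1). Shared: x=6 y=5 z=1. PCs: A@2 B@0 C@0
Step 3: thread B executes B1 (z = 8). Shared: x=6 y=5 z=8. PCs: A@2 B@1 C@0
Step 4: thread C executes C1 (x = x - 2). Shared: x=4 y=5 z=8. PCs: A@2 B@1 C@1
Step 5: thread A executes A3 (x = y). Shared: x=5 y=5 z=8. PCs: A@3 B@1 C@1
Step 6: thread B executes B2 (z = 2). Shared: x=5 y=5 z=2. PCs: A@3 B@2 C@1

Answer: x=5 y=5 z=2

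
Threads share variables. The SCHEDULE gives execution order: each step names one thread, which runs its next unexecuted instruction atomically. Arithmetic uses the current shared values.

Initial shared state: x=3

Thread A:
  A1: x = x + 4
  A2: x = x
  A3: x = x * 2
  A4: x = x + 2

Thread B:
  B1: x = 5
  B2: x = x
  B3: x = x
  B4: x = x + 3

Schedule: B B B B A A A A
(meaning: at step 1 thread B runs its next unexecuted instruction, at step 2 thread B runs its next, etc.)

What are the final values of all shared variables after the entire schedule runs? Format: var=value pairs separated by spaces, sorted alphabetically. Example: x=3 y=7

Step 1: thread B executes B1 (x = 5). Shared: x=5. PCs: A@0 B@1
Step 2: thread B executes B2 (x = x). Shared: x=5. PCs: A@0 B@2
Step 3: thread B executes B3 (x = x). Shared: x=5. PCs: A@0 B@3
Step 4: thread B executes B4 (x = x + 3). Shared: x=8. PCs: A@0 B@4
Step 5: thread A executes A1 (x = x + 4). Shared: x=12. PCs: A@1 B@4
Step 6: thread A executes A2 (x = x). Shared: x=12. PCs: A@2 B@4
Step 7: thread A executes A3 (x = x * 2). Shared: x=24. PCs: A@3 B@4
Step 8: thread A executes A4 (x = x + 2). Shared: x=26. PCs: A@4 B@4

Answer: x=26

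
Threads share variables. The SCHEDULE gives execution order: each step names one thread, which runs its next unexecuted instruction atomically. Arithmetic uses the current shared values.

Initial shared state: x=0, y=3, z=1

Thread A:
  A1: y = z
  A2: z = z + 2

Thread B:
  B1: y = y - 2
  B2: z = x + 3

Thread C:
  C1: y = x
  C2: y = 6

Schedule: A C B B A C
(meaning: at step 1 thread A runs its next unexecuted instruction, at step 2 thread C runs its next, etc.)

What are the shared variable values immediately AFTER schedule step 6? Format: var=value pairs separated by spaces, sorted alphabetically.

Step 1: thread A executes A1 (y = z). Shared: x=0 y=1 z=1. PCs: A@1 B@0 C@0
Step 2: thread C executes C1 (y = x). Shared: x=0 y=0 z=1. PCs: A@1 B@0 C@1
Step 3: thread B executes B1 (y = y - 2). Shared: x=0 y=-2 z=1. PCs: A@1 B@1 C@1
Step 4: thread B executes B2 (z = x + 3). Shared: x=0 y=-2 z=3. PCs: A@1 B@2 C@1
Step 5: thread A executes A2 (z = z + 2). Shared: x=0 y=-2 z=5. PCs: A@2 B@2 C@1
Step 6: thread C executes C2 (y = 6). Shared: x=0 y=6 z=5. PCs: A@2 B@2 C@2

Answer: x=0 y=6 z=5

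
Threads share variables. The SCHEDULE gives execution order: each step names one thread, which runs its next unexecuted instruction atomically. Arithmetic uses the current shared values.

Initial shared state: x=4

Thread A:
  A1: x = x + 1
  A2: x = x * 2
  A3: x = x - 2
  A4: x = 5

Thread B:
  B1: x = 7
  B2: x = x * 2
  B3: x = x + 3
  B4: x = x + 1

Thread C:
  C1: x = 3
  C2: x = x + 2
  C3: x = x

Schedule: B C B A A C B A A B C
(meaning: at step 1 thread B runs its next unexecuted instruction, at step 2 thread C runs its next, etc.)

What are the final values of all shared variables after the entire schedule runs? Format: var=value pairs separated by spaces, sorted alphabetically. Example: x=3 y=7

Answer: x=6

Derivation:
Step 1: thread B executes B1 (x = 7). Shared: x=7. PCs: A@0 B@1 C@0
Step 2: thread C executes C1 (x = 3). Shared: x=3. PCs: A@0 B@1 C@1
Step 3: thread B executes B2 (x = x * 2). Shared: x=6. PCs: A@0 B@2 C@1
Step 4: thread A executes A1 (x = x + 1). Shared: x=7. PCs: A@1 B@2 C@1
Step 5: thread A executes A2 (x = x * 2). Shared: x=14. PCs: A@2 B@2 C@1
Step 6: thread C executes C2 (x = x + 2). Shared: x=16. PCs: A@2 B@2 C@2
Step 7: thread B executes B3 (x = x + 3). Shared: x=19. PCs: A@2 B@3 C@2
Step 8: thread A executes A3 (x = x - 2). Shared: x=17. PCs: A@3 B@3 C@2
Step 9: thread A executes A4 (x = 5). Shared: x=5. PCs: A@4 B@3 C@2
Step 10: thread B executes B4 (x = x + 1). Shared: x=6. PCs: A@4 B@4 C@2
Step 11: thread C executes C3 (x = x). Shared: x=6. PCs: A@4 B@4 C@3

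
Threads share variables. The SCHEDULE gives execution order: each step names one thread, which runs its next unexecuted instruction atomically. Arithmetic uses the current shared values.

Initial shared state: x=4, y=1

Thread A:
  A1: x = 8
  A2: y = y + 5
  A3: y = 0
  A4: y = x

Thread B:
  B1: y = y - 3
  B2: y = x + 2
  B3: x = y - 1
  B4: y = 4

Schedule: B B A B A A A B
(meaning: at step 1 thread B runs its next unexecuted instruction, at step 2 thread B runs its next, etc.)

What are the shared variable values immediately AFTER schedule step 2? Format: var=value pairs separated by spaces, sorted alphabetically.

Answer: x=4 y=6

Derivation:
Step 1: thread B executes B1 (y = y - 3). Shared: x=4 y=-2. PCs: A@0 B@1
Step 2: thread B executes B2 (y = x + 2). Shared: x=4 y=6. PCs: A@0 B@2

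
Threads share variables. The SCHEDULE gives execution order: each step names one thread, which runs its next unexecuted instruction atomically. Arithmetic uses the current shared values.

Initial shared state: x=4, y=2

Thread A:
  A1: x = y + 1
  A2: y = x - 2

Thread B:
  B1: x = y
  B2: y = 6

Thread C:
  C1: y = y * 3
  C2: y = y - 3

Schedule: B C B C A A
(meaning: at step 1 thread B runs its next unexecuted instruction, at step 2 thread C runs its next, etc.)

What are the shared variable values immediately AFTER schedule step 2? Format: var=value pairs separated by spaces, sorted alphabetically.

Step 1: thread B executes B1 (x = y). Shared: x=2 y=2. PCs: A@0 B@1 C@0
Step 2: thread C executes C1 (y = y * 3). Shared: x=2 y=6. PCs: A@0 B@1 C@1

Answer: x=2 y=6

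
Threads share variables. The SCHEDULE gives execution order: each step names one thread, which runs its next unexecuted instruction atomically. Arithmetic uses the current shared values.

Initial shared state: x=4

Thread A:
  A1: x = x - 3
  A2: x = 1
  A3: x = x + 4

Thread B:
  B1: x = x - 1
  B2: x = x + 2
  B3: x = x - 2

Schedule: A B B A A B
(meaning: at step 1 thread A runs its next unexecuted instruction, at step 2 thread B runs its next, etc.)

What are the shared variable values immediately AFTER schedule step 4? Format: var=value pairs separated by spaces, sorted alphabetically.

Step 1: thread A executes A1 (x = x - 3). Shared: x=1. PCs: A@1 B@0
Step 2: thread B executes B1 (x = x - 1). Shared: x=0. PCs: A@1 B@1
Step 3: thread B executes B2 (x = x + 2). Shared: x=2. PCs: A@1 B@2
Step 4: thread A executes A2 (x = 1). Shared: x=1. PCs: A@2 B@2

Answer: x=1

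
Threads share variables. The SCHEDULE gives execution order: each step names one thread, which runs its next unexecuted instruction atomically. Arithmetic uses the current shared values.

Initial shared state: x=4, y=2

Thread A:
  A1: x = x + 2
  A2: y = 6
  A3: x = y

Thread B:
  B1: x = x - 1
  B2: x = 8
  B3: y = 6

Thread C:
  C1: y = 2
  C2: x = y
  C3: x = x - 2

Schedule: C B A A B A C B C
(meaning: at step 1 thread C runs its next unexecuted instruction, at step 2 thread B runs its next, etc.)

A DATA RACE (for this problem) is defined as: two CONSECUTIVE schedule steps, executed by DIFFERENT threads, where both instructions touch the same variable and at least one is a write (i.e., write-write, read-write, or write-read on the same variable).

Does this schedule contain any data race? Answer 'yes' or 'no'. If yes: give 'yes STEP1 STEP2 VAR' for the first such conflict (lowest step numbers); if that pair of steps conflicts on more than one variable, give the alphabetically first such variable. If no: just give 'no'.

Answer: yes 2 3 x

Derivation:
Steps 1,2: C(r=-,w=y) vs B(r=x,w=x). No conflict.
Steps 2,3: B(x = x - 1) vs A(x = x + 2). RACE on x (W-W).
Steps 3,4: same thread (A). No race.
Steps 4,5: A(r=-,w=y) vs B(r=-,w=x). No conflict.
Steps 5,6: B(x = 8) vs A(x = y). RACE on x (W-W).
Steps 6,7: A(x = y) vs C(x = y). RACE on x (W-W).
Steps 7,8: C(x = y) vs B(y = 6). RACE on y (R-W).
Steps 8,9: B(r=-,w=y) vs C(r=x,w=x). No conflict.
First conflict at steps 2,3.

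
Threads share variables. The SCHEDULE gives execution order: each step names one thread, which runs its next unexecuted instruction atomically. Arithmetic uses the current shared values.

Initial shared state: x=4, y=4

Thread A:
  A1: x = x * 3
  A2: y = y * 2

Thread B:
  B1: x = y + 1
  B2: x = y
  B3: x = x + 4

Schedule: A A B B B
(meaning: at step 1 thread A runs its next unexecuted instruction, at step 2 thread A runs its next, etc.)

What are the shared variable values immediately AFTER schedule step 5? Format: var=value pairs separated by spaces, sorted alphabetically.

Answer: x=12 y=8

Derivation:
Step 1: thread A executes A1 (x = x * 3). Shared: x=12 y=4. PCs: A@1 B@0
Step 2: thread A executes A2 (y = y * 2). Shared: x=12 y=8. PCs: A@2 B@0
Step 3: thread B executes B1 (x = y + 1). Shared: x=9 y=8. PCs: A@2 B@1
Step 4: thread B executes B2 (x = y). Shared: x=8 y=8. PCs: A@2 B@2
Step 5: thread B executes B3 (x = x + 4). Shared: x=12 y=8. PCs: A@2 B@3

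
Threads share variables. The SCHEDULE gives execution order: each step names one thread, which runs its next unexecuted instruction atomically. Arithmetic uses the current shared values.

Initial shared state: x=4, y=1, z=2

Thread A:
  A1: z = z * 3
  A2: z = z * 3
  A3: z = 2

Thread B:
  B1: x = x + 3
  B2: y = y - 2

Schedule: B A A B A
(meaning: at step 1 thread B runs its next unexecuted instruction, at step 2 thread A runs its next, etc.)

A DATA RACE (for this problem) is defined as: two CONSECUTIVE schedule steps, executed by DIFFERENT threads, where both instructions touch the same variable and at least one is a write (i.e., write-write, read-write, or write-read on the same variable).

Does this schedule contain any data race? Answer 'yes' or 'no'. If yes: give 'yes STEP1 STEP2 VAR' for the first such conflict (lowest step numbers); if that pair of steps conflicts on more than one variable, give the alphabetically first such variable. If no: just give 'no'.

Steps 1,2: B(r=x,w=x) vs A(r=z,w=z). No conflict.
Steps 2,3: same thread (A). No race.
Steps 3,4: A(r=z,w=z) vs B(r=y,w=y). No conflict.
Steps 4,5: B(r=y,w=y) vs A(r=-,w=z). No conflict.

Answer: no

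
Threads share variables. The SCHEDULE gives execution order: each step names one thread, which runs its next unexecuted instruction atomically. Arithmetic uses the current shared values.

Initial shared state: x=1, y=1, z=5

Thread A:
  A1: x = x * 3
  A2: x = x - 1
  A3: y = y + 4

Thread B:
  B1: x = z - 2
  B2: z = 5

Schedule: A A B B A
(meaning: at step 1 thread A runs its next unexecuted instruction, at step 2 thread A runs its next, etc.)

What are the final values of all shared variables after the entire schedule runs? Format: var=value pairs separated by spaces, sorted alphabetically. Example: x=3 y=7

Step 1: thread A executes A1 (x = x * 3). Shared: x=3 y=1 z=5. PCs: A@1 B@0
Step 2: thread A executes A2 (x = x - 1). Shared: x=2 y=1 z=5. PCs: A@2 B@0
Step 3: thread B executes B1 (x = z - 2). Shared: x=3 y=1 z=5. PCs: A@2 B@1
Step 4: thread B executes B2 (z = 5). Shared: x=3 y=1 z=5. PCs: A@2 B@2
Step 5: thread A executes A3 (y = y + 4). Shared: x=3 y=5 z=5. PCs: A@3 B@2

Answer: x=3 y=5 z=5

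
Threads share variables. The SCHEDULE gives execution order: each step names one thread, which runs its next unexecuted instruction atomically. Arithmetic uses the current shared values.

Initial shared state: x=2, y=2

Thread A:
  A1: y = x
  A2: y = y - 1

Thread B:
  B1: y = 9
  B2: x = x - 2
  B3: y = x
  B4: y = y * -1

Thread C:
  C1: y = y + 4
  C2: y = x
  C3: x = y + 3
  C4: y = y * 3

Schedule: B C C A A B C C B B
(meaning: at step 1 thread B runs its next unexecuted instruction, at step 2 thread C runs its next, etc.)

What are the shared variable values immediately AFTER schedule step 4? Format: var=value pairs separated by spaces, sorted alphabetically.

Answer: x=2 y=2

Derivation:
Step 1: thread B executes B1 (y = 9). Shared: x=2 y=9. PCs: A@0 B@1 C@0
Step 2: thread C executes C1 (y = y + 4). Shared: x=2 y=13. PCs: A@0 B@1 C@1
Step 3: thread C executes C2 (y = x). Shared: x=2 y=2. PCs: A@0 B@1 C@2
Step 4: thread A executes A1 (y = x). Shared: x=2 y=2. PCs: A@1 B@1 C@2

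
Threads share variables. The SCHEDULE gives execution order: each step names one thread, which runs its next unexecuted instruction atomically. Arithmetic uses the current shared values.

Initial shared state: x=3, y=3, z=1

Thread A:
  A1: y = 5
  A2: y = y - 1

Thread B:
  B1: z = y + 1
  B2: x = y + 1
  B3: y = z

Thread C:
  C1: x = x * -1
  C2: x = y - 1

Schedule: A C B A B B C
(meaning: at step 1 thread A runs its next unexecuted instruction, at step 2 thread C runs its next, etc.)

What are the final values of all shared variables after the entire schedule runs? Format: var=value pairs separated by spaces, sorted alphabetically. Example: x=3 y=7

Answer: x=5 y=6 z=6

Derivation:
Step 1: thread A executes A1 (y = 5). Shared: x=3 y=5 z=1. PCs: A@1 B@0 C@0
Step 2: thread C executes C1 (x = x * -1). Shared: x=-3 y=5 z=1. PCs: A@1 B@0 C@1
Step 3: thread B executes B1 (z = y + 1). Shared: x=-3 y=5 z=6. PCs: A@1 B@1 C@1
Step 4: thread A executes A2 (y = y - 1). Shared: x=-3 y=4 z=6. PCs: A@2 B@1 C@1
Step 5: thread B executes B2 (x = y + 1). Shared: x=5 y=4 z=6. PCs: A@2 B@2 C@1
Step 6: thread B executes B3 (y = z). Shared: x=5 y=6 z=6. PCs: A@2 B@3 C@1
Step 7: thread C executes C2 (x = y - 1). Shared: x=5 y=6 z=6. PCs: A@2 B@3 C@2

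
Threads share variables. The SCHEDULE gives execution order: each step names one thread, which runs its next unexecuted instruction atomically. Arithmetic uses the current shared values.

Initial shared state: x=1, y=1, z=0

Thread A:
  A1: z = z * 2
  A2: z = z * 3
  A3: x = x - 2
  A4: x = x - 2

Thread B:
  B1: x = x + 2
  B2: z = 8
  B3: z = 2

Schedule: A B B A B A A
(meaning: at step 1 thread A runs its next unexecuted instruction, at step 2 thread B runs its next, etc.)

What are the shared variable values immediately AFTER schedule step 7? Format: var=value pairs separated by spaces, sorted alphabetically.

Answer: x=-1 y=1 z=2

Derivation:
Step 1: thread A executes A1 (z = z * 2). Shared: x=1 y=1 z=0. PCs: A@1 B@0
Step 2: thread B executes B1 (x = x + 2). Shared: x=3 y=1 z=0. PCs: A@1 B@1
Step 3: thread B executes B2 (z = 8). Shared: x=3 y=1 z=8. PCs: A@1 B@2
Step 4: thread A executes A2 (z = z * 3). Shared: x=3 y=1 z=24. PCs: A@2 B@2
Step 5: thread B executes B3 (z = 2). Shared: x=3 y=1 z=2. PCs: A@2 B@3
Step 6: thread A executes A3 (x = x - 2). Shared: x=1 y=1 z=2. PCs: A@3 B@3
Step 7: thread A executes A4 (x = x - 2). Shared: x=-1 y=1 z=2. PCs: A@4 B@3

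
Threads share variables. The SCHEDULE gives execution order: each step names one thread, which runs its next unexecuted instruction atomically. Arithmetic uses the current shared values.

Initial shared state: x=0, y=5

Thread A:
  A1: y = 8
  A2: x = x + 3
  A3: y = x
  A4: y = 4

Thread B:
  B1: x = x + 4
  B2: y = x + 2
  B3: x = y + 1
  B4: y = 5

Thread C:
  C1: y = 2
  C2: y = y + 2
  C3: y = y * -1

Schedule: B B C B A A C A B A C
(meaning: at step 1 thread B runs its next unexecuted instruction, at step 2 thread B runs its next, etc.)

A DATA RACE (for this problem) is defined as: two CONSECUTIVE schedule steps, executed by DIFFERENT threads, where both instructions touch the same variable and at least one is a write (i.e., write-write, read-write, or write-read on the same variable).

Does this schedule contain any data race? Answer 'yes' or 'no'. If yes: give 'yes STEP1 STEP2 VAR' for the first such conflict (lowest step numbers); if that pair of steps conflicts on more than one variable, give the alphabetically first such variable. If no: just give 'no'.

Answer: yes 2 3 y

Derivation:
Steps 1,2: same thread (B). No race.
Steps 2,3: B(y = x + 2) vs C(y = 2). RACE on y (W-W).
Steps 3,4: C(y = 2) vs B(x = y + 1). RACE on y (W-R).
Steps 4,5: B(x = y + 1) vs A(y = 8). RACE on y (R-W).
Steps 5,6: same thread (A). No race.
Steps 6,7: A(r=x,w=x) vs C(r=y,w=y). No conflict.
Steps 7,8: C(y = y + 2) vs A(y = x). RACE on y (W-W).
Steps 8,9: A(y = x) vs B(y = 5). RACE on y (W-W).
Steps 9,10: B(y = 5) vs A(y = 4). RACE on y (W-W).
Steps 10,11: A(y = 4) vs C(y = y * -1). RACE on y (W-W).
First conflict at steps 2,3.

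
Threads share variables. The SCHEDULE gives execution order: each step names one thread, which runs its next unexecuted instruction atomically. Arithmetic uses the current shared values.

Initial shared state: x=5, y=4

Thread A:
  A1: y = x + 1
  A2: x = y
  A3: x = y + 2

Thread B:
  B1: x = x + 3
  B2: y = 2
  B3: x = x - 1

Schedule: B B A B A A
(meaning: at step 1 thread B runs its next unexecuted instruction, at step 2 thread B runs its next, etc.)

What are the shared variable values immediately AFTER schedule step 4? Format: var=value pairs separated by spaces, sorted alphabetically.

Step 1: thread B executes B1 (x = x + 3). Shared: x=8 y=4. PCs: A@0 B@1
Step 2: thread B executes B2 (y = 2). Shared: x=8 y=2. PCs: A@0 B@2
Step 3: thread A executes A1 (y = x + 1). Shared: x=8 y=9. PCs: A@1 B@2
Step 4: thread B executes B3 (x = x - 1). Shared: x=7 y=9. PCs: A@1 B@3

Answer: x=7 y=9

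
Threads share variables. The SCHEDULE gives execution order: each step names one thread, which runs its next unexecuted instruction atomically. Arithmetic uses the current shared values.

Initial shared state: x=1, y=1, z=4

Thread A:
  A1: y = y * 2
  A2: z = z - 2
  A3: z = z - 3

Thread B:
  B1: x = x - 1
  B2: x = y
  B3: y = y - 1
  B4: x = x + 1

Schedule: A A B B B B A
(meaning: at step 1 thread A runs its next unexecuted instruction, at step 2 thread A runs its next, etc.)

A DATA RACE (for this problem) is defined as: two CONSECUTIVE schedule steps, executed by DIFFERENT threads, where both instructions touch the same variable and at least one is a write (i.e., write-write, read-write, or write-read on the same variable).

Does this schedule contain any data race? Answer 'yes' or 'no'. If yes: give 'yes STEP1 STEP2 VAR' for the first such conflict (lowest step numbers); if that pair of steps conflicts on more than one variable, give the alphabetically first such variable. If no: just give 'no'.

Answer: no

Derivation:
Steps 1,2: same thread (A). No race.
Steps 2,3: A(r=z,w=z) vs B(r=x,w=x). No conflict.
Steps 3,4: same thread (B). No race.
Steps 4,5: same thread (B). No race.
Steps 5,6: same thread (B). No race.
Steps 6,7: B(r=x,w=x) vs A(r=z,w=z). No conflict.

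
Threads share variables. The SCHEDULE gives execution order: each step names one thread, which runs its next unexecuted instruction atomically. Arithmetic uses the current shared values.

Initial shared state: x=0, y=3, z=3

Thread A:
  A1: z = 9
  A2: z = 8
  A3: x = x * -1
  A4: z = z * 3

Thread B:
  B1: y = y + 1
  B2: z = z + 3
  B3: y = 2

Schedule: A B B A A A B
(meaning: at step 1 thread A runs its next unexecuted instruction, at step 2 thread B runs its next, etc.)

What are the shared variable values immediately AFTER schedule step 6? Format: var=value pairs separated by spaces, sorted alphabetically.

Step 1: thread A executes A1 (z = 9). Shared: x=0 y=3 z=9. PCs: A@1 B@0
Step 2: thread B executes B1 (y = y + 1). Shared: x=0 y=4 z=9. PCs: A@1 B@1
Step 3: thread B executes B2 (z = z + 3). Shared: x=0 y=4 z=12. PCs: A@1 B@2
Step 4: thread A executes A2 (z = 8). Shared: x=0 y=4 z=8. PCs: A@2 B@2
Step 5: thread A executes A3 (x = x * -1). Shared: x=0 y=4 z=8. PCs: A@3 B@2
Step 6: thread A executes A4 (z = z * 3). Shared: x=0 y=4 z=24. PCs: A@4 B@2

Answer: x=0 y=4 z=24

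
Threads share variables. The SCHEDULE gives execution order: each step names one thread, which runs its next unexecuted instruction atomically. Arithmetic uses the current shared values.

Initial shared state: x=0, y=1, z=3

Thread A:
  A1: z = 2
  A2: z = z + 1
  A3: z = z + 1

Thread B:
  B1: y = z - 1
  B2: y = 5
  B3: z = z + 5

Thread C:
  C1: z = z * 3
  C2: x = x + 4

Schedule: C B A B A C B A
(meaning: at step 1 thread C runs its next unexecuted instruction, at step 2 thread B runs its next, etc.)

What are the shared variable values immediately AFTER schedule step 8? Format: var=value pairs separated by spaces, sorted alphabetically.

Step 1: thread C executes C1 (z = z * 3). Shared: x=0 y=1 z=9. PCs: A@0 B@0 C@1
Step 2: thread B executes B1 (y = z - 1). Shared: x=0 y=8 z=9. PCs: A@0 B@1 C@1
Step 3: thread A executes A1 (z = 2). Shared: x=0 y=8 z=2. PCs: A@1 B@1 C@1
Step 4: thread B executes B2 (y = 5). Shared: x=0 y=5 z=2. PCs: A@1 B@2 C@1
Step 5: thread A executes A2 (z = z + 1). Shared: x=0 y=5 z=3. PCs: A@2 B@2 C@1
Step 6: thread C executes C2 (x = x + 4). Shared: x=4 y=5 z=3. PCs: A@2 B@2 C@2
Step 7: thread B executes B3 (z = z + 5). Shared: x=4 y=5 z=8. PCs: A@2 B@3 C@2
Step 8: thread A executes A3 (z = z + 1). Shared: x=4 y=5 z=9. PCs: A@3 B@3 C@2

Answer: x=4 y=5 z=9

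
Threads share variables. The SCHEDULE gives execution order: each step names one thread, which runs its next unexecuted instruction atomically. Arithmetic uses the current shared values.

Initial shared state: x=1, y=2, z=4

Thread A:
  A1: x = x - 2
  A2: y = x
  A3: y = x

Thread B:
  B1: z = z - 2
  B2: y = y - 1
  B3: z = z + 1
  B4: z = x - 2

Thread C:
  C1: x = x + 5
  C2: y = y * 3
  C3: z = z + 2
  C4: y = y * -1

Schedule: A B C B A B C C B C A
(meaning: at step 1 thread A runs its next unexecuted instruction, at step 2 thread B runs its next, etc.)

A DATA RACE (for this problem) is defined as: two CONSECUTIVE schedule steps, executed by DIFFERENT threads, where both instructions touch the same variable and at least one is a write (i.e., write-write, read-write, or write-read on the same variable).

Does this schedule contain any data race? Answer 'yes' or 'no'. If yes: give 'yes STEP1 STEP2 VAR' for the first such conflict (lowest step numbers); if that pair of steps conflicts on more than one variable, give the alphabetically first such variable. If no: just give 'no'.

Steps 1,2: A(r=x,w=x) vs B(r=z,w=z). No conflict.
Steps 2,3: B(r=z,w=z) vs C(r=x,w=x). No conflict.
Steps 3,4: C(r=x,w=x) vs B(r=y,w=y). No conflict.
Steps 4,5: B(y = y - 1) vs A(y = x). RACE on y (W-W).
Steps 5,6: A(r=x,w=y) vs B(r=z,w=z). No conflict.
Steps 6,7: B(r=z,w=z) vs C(r=y,w=y). No conflict.
Steps 7,8: same thread (C). No race.
Steps 8,9: C(z = z + 2) vs B(z = x - 2). RACE on z (W-W).
Steps 9,10: B(r=x,w=z) vs C(r=y,w=y). No conflict.
Steps 10,11: C(y = y * -1) vs A(y = x). RACE on y (W-W).
First conflict at steps 4,5.

Answer: yes 4 5 y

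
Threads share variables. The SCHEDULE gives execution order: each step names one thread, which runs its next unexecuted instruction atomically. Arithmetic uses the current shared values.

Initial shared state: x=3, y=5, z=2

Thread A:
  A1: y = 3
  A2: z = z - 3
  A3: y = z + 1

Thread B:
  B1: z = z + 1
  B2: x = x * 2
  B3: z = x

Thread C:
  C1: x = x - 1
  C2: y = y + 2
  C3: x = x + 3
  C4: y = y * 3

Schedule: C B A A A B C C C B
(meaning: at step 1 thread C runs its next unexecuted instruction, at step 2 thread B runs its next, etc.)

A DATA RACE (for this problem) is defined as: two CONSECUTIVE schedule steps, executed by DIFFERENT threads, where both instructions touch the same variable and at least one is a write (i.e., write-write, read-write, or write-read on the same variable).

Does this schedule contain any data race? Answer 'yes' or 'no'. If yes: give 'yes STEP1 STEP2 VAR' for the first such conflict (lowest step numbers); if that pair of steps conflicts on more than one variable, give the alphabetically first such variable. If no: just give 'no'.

Steps 1,2: C(r=x,w=x) vs B(r=z,w=z). No conflict.
Steps 2,3: B(r=z,w=z) vs A(r=-,w=y). No conflict.
Steps 3,4: same thread (A). No race.
Steps 4,5: same thread (A). No race.
Steps 5,6: A(r=z,w=y) vs B(r=x,w=x). No conflict.
Steps 6,7: B(r=x,w=x) vs C(r=y,w=y). No conflict.
Steps 7,8: same thread (C). No race.
Steps 8,9: same thread (C). No race.
Steps 9,10: C(r=y,w=y) vs B(r=x,w=z). No conflict.

Answer: no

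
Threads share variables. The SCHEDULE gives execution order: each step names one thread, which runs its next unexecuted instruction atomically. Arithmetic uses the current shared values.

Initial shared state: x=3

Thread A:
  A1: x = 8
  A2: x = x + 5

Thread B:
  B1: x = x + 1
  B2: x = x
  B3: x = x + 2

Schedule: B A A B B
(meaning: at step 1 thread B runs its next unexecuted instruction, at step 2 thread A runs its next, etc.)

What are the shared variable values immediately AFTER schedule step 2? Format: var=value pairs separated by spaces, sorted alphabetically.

Answer: x=8

Derivation:
Step 1: thread B executes B1 (x = x + 1). Shared: x=4. PCs: A@0 B@1
Step 2: thread A executes A1 (x = 8). Shared: x=8. PCs: A@1 B@1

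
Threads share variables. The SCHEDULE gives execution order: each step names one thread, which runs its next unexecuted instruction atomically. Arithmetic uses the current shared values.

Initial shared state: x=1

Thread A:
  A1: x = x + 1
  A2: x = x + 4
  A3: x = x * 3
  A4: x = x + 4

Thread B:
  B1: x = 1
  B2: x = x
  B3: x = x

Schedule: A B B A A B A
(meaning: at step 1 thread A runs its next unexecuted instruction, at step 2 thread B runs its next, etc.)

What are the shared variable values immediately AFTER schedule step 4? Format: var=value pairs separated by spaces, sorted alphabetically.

Answer: x=5

Derivation:
Step 1: thread A executes A1 (x = x + 1). Shared: x=2. PCs: A@1 B@0
Step 2: thread B executes B1 (x = 1). Shared: x=1. PCs: A@1 B@1
Step 3: thread B executes B2 (x = x). Shared: x=1. PCs: A@1 B@2
Step 4: thread A executes A2 (x = x + 4). Shared: x=5. PCs: A@2 B@2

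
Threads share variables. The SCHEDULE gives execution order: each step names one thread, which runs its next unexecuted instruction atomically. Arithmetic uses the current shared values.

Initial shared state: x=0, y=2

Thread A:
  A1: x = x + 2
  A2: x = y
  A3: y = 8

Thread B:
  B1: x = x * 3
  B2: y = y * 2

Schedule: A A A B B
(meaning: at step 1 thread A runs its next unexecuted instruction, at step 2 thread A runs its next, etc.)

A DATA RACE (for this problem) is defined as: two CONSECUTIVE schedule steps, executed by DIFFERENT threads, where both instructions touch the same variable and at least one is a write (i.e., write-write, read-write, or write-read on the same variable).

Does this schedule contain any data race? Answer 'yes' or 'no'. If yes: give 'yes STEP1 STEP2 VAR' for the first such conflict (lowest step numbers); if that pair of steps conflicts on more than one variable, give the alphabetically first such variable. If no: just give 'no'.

Answer: no

Derivation:
Steps 1,2: same thread (A). No race.
Steps 2,3: same thread (A). No race.
Steps 3,4: A(r=-,w=y) vs B(r=x,w=x). No conflict.
Steps 4,5: same thread (B). No race.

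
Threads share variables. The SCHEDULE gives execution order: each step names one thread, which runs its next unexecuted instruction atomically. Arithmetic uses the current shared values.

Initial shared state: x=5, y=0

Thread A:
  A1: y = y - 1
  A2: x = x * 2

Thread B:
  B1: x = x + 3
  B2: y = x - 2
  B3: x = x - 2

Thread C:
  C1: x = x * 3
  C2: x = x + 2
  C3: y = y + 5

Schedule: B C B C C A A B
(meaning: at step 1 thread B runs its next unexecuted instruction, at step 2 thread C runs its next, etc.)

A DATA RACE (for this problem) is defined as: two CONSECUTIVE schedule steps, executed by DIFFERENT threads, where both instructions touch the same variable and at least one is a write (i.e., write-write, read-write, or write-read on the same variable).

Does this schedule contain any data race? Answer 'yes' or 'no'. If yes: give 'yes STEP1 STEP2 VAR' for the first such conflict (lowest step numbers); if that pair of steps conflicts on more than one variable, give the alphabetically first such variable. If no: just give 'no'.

Answer: yes 1 2 x

Derivation:
Steps 1,2: B(x = x + 3) vs C(x = x * 3). RACE on x (W-W).
Steps 2,3: C(x = x * 3) vs B(y = x - 2). RACE on x (W-R).
Steps 3,4: B(y = x - 2) vs C(x = x + 2). RACE on x (R-W).
Steps 4,5: same thread (C). No race.
Steps 5,6: C(y = y + 5) vs A(y = y - 1). RACE on y (W-W).
Steps 6,7: same thread (A). No race.
Steps 7,8: A(x = x * 2) vs B(x = x - 2). RACE on x (W-W).
First conflict at steps 1,2.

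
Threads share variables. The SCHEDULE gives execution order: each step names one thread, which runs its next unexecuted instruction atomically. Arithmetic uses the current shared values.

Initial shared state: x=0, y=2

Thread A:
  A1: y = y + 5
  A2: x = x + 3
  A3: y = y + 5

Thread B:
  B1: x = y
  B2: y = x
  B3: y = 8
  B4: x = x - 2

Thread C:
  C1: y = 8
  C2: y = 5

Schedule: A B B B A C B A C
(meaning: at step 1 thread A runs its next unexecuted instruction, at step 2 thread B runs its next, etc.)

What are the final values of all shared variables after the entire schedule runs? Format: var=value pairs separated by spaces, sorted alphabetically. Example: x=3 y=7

Step 1: thread A executes A1 (y = y + 5). Shared: x=0 y=7. PCs: A@1 B@0 C@0
Step 2: thread B executes B1 (x = y). Shared: x=7 y=7. PCs: A@1 B@1 C@0
Step 3: thread B executes B2 (y = x). Shared: x=7 y=7. PCs: A@1 B@2 C@0
Step 4: thread B executes B3 (y = 8). Shared: x=7 y=8. PCs: A@1 B@3 C@0
Step 5: thread A executes A2 (x = x + 3). Shared: x=10 y=8. PCs: A@2 B@3 C@0
Step 6: thread C executes C1 (y = 8). Shared: x=10 y=8. PCs: A@2 B@3 C@1
Step 7: thread B executes B4 (x = x - 2). Shared: x=8 y=8. PCs: A@2 B@4 C@1
Step 8: thread A executes A3 (y = y + 5). Shared: x=8 y=13. PCs: A@3 B@4 C@1
Step 9: thread C executes C2 (y = 5). Shared: x=8 y=5. PCs: A@3 B@4 C@2

Answer: x=8 y=5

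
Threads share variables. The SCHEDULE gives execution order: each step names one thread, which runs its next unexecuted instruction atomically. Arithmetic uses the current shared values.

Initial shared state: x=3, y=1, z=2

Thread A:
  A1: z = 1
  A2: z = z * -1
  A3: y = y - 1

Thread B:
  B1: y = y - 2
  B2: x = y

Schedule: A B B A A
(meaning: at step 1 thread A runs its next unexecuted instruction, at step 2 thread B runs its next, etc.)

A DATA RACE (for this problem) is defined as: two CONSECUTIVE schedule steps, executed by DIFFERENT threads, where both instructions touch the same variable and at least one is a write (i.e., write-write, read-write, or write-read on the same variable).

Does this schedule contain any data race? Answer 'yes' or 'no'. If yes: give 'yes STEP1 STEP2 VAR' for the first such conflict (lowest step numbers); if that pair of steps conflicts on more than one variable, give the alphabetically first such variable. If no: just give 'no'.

Steps 1,2: A(r=-,w=z) vs B(r=y,w=y). No conflict.
Steps 2,3: same thread (B). No race.
Steps 3,4: B(r=y,w=x) vs A(r=z,w=z). No conflict.
Steps 4,5: same thread (A). No race.

Answer: no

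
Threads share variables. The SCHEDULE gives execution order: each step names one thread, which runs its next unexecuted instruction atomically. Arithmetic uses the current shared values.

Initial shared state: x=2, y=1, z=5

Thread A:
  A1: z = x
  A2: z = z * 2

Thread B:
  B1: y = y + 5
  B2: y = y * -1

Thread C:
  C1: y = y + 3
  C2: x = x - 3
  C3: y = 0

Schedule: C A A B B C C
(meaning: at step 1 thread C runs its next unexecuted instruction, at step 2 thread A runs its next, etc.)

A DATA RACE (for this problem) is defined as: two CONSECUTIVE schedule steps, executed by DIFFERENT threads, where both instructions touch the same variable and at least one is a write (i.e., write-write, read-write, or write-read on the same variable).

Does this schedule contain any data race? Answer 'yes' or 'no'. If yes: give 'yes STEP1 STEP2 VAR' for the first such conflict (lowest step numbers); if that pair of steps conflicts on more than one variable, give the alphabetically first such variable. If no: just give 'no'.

Steps 1,2: C(r=y,w=y) vs A(r=x,w=z). No conflict.
Steps 2,3: same thread (A). No race.
Steps 3,4: A(r=z,w=z) vs B(r=y,w=y). No conflict.
Steps 4,5: same thread (B). No race.
Steps 5,6: B(r=y,w=y) vs C(r=x,w=x). No conflict.
Steps 6,7: same thread (C). No race.

Answer: no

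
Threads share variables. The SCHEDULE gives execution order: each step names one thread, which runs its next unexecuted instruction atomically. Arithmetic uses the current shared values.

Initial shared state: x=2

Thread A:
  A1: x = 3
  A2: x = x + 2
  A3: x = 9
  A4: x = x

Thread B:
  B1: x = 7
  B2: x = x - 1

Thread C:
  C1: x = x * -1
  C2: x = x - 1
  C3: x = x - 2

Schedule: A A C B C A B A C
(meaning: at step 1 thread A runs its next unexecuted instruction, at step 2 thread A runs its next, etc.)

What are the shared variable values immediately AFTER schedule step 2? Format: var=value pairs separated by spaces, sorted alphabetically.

Answer: x=5

Derivation:
Step 1: thread A executes A1 (x = 3). Shared: x=3. PCs: A@1 B@0 C@0
Step 2: thread A executes A2 (x = x + 2). Shared: x=5. PCs: A@2 B@0 C@0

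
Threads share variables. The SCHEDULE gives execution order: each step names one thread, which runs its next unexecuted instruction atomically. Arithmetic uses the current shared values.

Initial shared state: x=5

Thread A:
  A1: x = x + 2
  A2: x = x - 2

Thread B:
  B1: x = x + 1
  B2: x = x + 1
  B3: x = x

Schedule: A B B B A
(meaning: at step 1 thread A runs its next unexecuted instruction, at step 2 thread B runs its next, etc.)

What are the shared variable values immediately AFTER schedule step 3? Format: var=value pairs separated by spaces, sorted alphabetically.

Step 1: thread A executes A1 (x = x + 2). Shared: x=7. PCs: A@1 B@0
Step 2: thread B executes B1 (x = x + 1). Shared: x=8. PCs: A@1 B@1
Step 3: thread B executes B2 (x = x + 1). Shared: x=9. PCs: A@1 B@2

Answer: x=9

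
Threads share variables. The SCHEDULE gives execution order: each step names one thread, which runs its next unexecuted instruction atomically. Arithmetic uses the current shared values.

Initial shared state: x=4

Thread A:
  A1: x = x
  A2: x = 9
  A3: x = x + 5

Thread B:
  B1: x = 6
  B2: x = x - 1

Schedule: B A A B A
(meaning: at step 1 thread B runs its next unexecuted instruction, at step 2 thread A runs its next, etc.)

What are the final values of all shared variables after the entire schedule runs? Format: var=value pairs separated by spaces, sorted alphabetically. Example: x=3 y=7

Answer: x=13

Derivation:
Step 1: thread B executes B1 (x = 6). Shared: x=6. PCs: A@0 B@1
Step 2: thread A executes A1 (x = x). Shared: x=6. PCs: A@1 B@1
Step 3: thread A executes A2 (x = 9). Shared: x=9. PCs: A@2 B@1
Step 4: thread B executes B2 (x = x - 1). Shared: x=8. PCs: A@2 B@2
Step 5: thread A executes A3 (x = x + 5). Shared: x=13. PCs: A@3 B@2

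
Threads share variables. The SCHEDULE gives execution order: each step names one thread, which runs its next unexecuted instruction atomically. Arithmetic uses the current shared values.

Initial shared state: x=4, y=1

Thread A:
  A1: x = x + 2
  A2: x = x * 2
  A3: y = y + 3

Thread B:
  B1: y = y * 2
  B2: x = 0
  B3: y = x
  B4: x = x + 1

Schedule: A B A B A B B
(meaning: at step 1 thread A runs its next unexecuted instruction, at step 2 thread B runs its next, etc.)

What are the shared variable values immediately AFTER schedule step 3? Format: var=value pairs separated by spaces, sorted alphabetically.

Step 1: thread A executes A1 (x = x + 2). Shared: x=6 y=1. PCs: A@1 B@0
Step 2: thread B executes B1 (y = y * 2). Shared: x=6 y=2. PCs: A@1 B@1
Step 3: thread A executes A2 (x = x * 2). Shared: x=12 y=2. PCs: A@2 B@1

Answer: x=12 y=2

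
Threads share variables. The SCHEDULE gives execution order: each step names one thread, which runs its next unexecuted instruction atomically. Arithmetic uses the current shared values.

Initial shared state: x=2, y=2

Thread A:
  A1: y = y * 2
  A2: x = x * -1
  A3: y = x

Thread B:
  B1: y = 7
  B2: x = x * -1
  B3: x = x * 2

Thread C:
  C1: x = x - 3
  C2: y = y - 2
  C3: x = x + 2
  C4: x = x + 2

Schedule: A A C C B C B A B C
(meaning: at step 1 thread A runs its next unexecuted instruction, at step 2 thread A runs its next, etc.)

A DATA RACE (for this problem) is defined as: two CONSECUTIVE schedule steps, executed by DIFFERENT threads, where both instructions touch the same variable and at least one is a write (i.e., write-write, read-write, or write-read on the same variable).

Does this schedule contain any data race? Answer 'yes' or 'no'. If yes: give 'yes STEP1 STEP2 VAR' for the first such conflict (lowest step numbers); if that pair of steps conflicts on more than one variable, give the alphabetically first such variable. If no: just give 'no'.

Steps 1,2: same thread (A). No race.
Steps 2,3: A(x = x * -1) vs C(x = x - 3). RACE on x (W-W).
Steps 3,4: same thread (C). No race.
Steps 4,5: C(y = y - 2) vs B(y = 7). RACE on y (W-W).
Steps 5,6: B(r=-,w=y) vs C(r=x,w=x). No conflict.
Steps 6,7: C(x = x + 2) vs B(x = x * -1). RACE on x (W-W).
Steps 7,8: B(x = x * -1) vs A(y = x). RACE on x (W-R).
Steps 8,9: A(y = x) vs B(x = x * 2). RACE on x (R-W).
Steps 9,10: B(x = x * 2) vs C(x = x + 2). RACE on x (W-W).
First conflict at steps 2,3.

Answer: yes 2 3 x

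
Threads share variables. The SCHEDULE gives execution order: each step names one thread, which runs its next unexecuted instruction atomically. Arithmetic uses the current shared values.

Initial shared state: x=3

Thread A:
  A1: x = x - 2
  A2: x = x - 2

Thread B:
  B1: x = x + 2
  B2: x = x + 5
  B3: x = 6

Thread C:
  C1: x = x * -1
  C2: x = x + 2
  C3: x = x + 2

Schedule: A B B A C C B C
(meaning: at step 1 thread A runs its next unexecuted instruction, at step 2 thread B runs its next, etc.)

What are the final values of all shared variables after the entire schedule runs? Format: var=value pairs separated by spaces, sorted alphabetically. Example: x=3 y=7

Answer: x=8

Derivation:
Step 1: thread A executes A1 (x = x - 2). Shared: x=1. PCs: A@1 B@0 C@0
Step 2: thread B executes B1 (x = x + 2). Shared: x=3. PCs: A@1 B@1 C@0
Step 3: thread B executes B2 (x = x + 5). Shared: x=8. PCs: A@1 B@2 C@0
Step 4: thread A executes A2 (x = x - 2). Shared: x=6. PCs: A@2 B@2 C@0
Step 5: thread C executes C1 (x = x * -1). Shared: x=-6. PCs: A@2 B@2 C@1
Step 6: thread C executes C2 (x = x + 2). Shared: x=-4. PCs: A@2 B@2 C@2
Step 7: thread B executes B3 (x = 6). Shared: x=6. PCs: A@2 B@3 C@2
Step 8: thread C executes C3 (x = x + 2). Shared: x=8. PCs: A@2 B@3 C@3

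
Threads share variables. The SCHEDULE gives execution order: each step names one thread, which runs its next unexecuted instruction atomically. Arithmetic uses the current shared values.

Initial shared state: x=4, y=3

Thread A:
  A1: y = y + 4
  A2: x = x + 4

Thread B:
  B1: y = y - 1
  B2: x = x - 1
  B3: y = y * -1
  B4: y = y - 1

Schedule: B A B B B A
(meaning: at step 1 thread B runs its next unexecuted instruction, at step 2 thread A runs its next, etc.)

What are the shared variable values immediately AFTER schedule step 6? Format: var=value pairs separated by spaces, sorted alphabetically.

Step 1: thread B executes B1 (y = y - 1). Shared: x=4 y=2. PCs: A@0 B@1
Step 2: thread A executes A1 (y = y + 4). Shared: x=4 y=6. PCs: A@1 B@1
Step 3: thread B executes B2 (x = x - 1). Shared: x=3 y=6. PCs: A@1 B@2
Step 4: thread B executes B3 (y = y * -1). Shared: x=3 y=-6. PCs: A@1 B@3
Step 5: thread B executes B4 (y = y - 1). Shared: x=3 y=-7. PCs: A@1 B@4
Step 6: thread A executes A2 (x = x + 4). Shared: x=7 y=-7. PCs: A@2 B@4

Answer: x=7 y=-7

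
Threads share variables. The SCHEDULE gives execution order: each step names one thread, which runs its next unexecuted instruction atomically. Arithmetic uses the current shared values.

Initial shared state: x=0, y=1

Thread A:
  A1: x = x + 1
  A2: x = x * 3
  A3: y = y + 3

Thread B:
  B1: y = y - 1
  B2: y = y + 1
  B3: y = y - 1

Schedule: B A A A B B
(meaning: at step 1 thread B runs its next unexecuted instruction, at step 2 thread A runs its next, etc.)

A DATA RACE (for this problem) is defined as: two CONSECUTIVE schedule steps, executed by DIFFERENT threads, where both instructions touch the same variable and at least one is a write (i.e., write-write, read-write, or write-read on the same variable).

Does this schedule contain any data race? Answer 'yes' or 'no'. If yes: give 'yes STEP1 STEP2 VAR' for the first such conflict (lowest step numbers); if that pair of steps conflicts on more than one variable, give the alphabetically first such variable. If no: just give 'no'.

Steps 1,2: B(r=y,w=y) vs A(r=x,w=x). No conflict.
Steps 2,3: same thread (A). No race.
Steps 3,4: same thread (A). No race.
Steps 4,5: A(y = y + 3) vs B(y = y + 1). RACE on y (W-W).
Steps 5,6: same thread (B). No race.
First conflict at steps 4,5.

Answer: yes 4 5 y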